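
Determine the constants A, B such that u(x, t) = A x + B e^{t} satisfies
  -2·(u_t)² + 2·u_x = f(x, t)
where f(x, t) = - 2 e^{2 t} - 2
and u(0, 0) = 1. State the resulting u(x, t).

Substitute the ansatz u = A x + B e^{t} into the left-hand side.
Derivatives of the ansatz:
  u_t = B e^{t}
  u_x = A
Term by term:
  -2·(u_t)² = - 2 B^{2} e^{2 t}
  2·u_x = 2 A
So the left-hand side equals
  2 A - 2 B^{2} e^{2 t}
This must equal f(x, t) = - 2 e^{2 t} - 2 identically.
Matching coefficients of the independent functions:
  [constant term]:  2 A = -2
  [e^{2 t}]:  - 2 B^{2} = -2
These equations allow (A, B) = (-1, -1) or (-1, 1).
Impose the point condition(s):
  u(0, 0) = 1  ⟹  B = 1
Only A = -1, B = 1 satisfies everything.
Hence u(x, t) = - x + e^{t}.

Answer: u(x, t) = - x + e^{t}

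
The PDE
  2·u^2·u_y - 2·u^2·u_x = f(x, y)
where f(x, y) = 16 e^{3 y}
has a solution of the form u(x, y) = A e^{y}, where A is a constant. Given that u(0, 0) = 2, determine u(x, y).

Substitute the ansatz u = A e^{y} into the left-hand side.
Derivatives of the ansatz:
  u_y = A e^{y}
  u_x = 0
Term by term:
  2·u^2·u_y = 2 A^{3} e^{3 y}
  -2·u^2·u_x = 0
So the left-hand side equals
  2 A^{3} e^{3 y}
This must equal f(x, y) = 16 e^{3 y} identically.
Matching coefficients of the independent functions:
  [e^{3 y}]:  2 A^{3} = 16
Solving: A = 2.
Check against the point condition:
  u(0, 0) = 2  ⟹  A = 2  ✓
Hence u(x, y) = 2 e^{y}.

Answer: u(x, y) = 2 e^{y}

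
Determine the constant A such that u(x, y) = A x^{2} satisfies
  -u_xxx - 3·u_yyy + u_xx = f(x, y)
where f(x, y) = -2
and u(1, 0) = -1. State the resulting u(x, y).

Substitute the ansatz u = A x^{2} into the left-hand side.
Derivatives of the ansatz:
  u_xxx = 0
  u_yyy = 0
  u_xx = 2 A
Term by term:
  -u_xxx = 0
  -3·u_yyy = 0
  u_xx = 2 A
So the left-hand side equals
  2 A
This must equal f(x, y) = -2 identically.
Matching coefficients of the independent functions:
  [constant term]:  2 A = -2
Solving: A = -1.
Check against the point condition:
  u(1, 0) = -1  ⟹  A = -1  ✓
Hence u(x, y) = - x^{2}.

Answer: u(x, y) = - x^{2}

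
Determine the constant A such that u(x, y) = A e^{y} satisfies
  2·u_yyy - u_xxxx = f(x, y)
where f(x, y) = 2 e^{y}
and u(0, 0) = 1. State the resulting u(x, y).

Substitute the ansatz u = A e^{y} into the left-hand side.
Derivatives of the ansatz:
  u_yyy = A e^{y}
  u_xxxx = 0
Term by term:
  2·u_yyy = 2 A e^{y}
  -u_xxxx = 0
So the left-hand side equals
  2 A e^{y}
This must equal f(x, y) = 2 e^{y} identically.
Matching coefficients of the independent functions:
  [e^{y}]:  2 A = 2
Solving: A = 1.
Check against the point condition:
  u(0, 0) = 1  ⟹  A = 1  ✓
Hence u(x, y) = e^{y}.

Answer: u(x, y) = e^{y}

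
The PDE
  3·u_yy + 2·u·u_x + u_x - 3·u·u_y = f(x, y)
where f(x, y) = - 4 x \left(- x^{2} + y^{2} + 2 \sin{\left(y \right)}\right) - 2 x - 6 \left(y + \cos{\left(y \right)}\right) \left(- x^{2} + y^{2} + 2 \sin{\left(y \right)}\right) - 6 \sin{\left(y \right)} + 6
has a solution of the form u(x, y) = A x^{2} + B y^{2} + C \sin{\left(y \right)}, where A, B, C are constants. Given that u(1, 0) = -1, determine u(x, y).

Answer: u(x, y) = - x^{2} + y^{2} + 2 \sin{\left(y \right)}

Derivation:
Substitute the ansatz u = A x^{2} + B y^{2} + C \sin{\left(y \right)} into the left-hand side.
Derivatives of the ansatz:
  u_yy = 2 B - C \sin{\left(y \right)}
  u_x = 2 A x
  u_y = 2 B y + C \cos{\left(y \right)}
Term by term:
  3·u_yy = 6 B - 3 C \sin{\left(y \right)}
  2·u·u_x = 4 A^{2} x^{3} + 4 A B x y^{2} + 4 A C x \sin{\left(y \right)}
  u_x = 2 A x
  -3·u·u_y = - 6 A B x^{2} y - 3 A C x^{2} \cos{\left(y \right)} - 6 B^{2} y^{3} - 3 B C y^{2} \cos{\left(y \right)} - 6 B C y \sin{\left(y \right)} - 3 C^{2} \sin{\left(y \right)} \cos{\left(y \right)}
So the left-hand side equals
  4 A^{2} x^{3} - 6 A B x^{2} y + 4 A B x y^{2} - 3 A C x^{2} \cos{\left(y \right)} + 4 A C x \sin{\left(y \right)} + 2 A x - 6 B^{2} y^{3} - 3 B C y^{2} \cos{\left(y \right)} - 6 B C y \sin{\left(y \right)} + 6 B - 3 C^{2} \sin{\left(y \right)} \cos{\left(y \right)} - 3 C \sin{\left(y \right)}
This must equal f(x, y) identically; expanded, f = 4 x^{3} + 6 x^{2} y + 6 x^{2} \cos{\left(y \right)} - 4 x y^{2} - 8 x \sin{\left(y \right)} - 2 x - 6 y^{3} - 6 y^{2} \cos{\left(y \right)} - 12 y \sin{\left(y \right)} - 12 \sin{\left(y \right)} \cos{\left(y \right)} - 6 \sin{\left(y \right)} + 6.
Matching coefficients of the independent functions:
  [constant term]:  6 B = 6
  [x]:  2 A = -2
  [x^{3}]:  4 A^{2} = 4
  [y^{3}]:  - 6 B^{2} = -6
  [x y^{2}]:  4 A B = -4
  [x \sin{\left(y \right)}]:  4 A C = -8
  [x^{2} y]:  - 6 A B = 6
  [x^{2} \cos{\left(y \right)}]:  - 3 A C = 6
  [y \sin{\left(y \right)}]:  - 6 B C = -12
  [y^{2} \cos{\left(y \right)}]:  - 3 B C = -6
  [\sin{\left(y \right)} \cos{\left(y \right)}]:  - 3 C^{2} = -12
  [\sin{\left(y \right)}]:  - 3 C = -6
Solving: A = -1, B = 1, C = 2.
Check against the point condition:
  u(1, 0) = -1  ⟹  A = -1  ✓
Hence u(x, y) = - x^{2} + y^{2} + 2 \sin{\left(y \right)}.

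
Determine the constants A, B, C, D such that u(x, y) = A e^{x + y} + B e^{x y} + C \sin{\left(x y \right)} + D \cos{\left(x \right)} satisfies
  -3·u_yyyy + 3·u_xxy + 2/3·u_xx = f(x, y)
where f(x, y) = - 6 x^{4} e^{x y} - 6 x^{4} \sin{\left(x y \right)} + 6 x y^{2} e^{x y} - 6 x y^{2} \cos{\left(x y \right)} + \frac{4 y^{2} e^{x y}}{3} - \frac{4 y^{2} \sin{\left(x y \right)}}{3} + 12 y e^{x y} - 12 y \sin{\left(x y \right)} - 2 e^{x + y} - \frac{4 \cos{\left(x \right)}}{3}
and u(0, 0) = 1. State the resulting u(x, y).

Substitute the ansatz u = A e^{x + y} + B e^{x y} + C \sin{\left(x y \right)} + D \cos{\left(x \right)} into the left-hand side.
Derivatives of the ansatz:
  u_yyyy = A e^{x} e^{y} + B x^{4} e^{x y} + C x^{4} \sin{\left(x y \right)}
  u_xxy = A e^{x} e^{y} + B x y^{2} e^{x y} + 2 B y e^{x y} - C x y^{2} \cos{\left(x y \right)} - 2 C y \sin{\left(x y \right)}
  u_xx = A e^{x} e^{y} + B y^{2} e^{x y} - C y^{2} \sin{\left(x y \right)} - D \cos{\left(x \right)}
Term by term:
  -3·u_yyyy = - 3 A e^{x} e^{y} - 3 B x^{4} e^{x y} - 3 C x^{4} \sin{\left(x y \right)}
  3·u_xxy = 3 A e^{x} e^{y} + 3 B x y^{2} e^{x y} + 6 B y e^{x y} - 3 C x y^{2} \cos{\left(x y \right)} - 6 C y \sin{\left(x y \right)}
  2/3·u_xx = \frac{2 A e^{x} e^{y}}{3} + \frac{2 B y^{2} e^{x y}}{3} - \frac{2 C y^{2} \sin{\left(x y \right)}}{3} - \frac{2 D \cos{\left(x \right)}}{3}
So the left-hand side equals
  \frac{2 A e^{x} e^{y}}{3} - 3 B x^{4} e^{x y} + 3 B x y^{2} e^{x y} + \frac{2 B y^{2} e^{x y}}{3} + 6 B y e^{x y} - 3 C x^{4} \sin{\left(x y \right)} - 3 C x y^{2} \cos{\left(x y \right)} - \frac{2 C y^{2} \sin{\left(x y \right)}}{3} - 6 C y \sin{\left(x y \right)} - \frac{2 D \cos{\left(x \right)}}{3}
This must equal f(x, y) identically; expanded, f = - 6 x^{4} e^{x y} - 6 x^{4} \sin{\left(x y \right)} + 6 x y^{2} e^{x y} - 6 x y^{2} \cos{\left(x y \right)} + \frac{4 y^{2} e^{x y}}{3} - \frac{4 y^{2} \sin{\left(x y \right)}}{3} + 12 y e^{x y} - 12 y \sin{\left(x y \right)} - 2 e^{x} e^{y} - \frac{4 \cos{\left(x \right)}}{3}.
Matching coefficients of the independent functions:
  [x^{4} e^{x y}]:  - 3 B = -6
  [x^{4} \sin{\left(x y \right)}, x y^{2} \cos{\left(x y \right)}]:  - 3 C = -6
  [y e^{x y}]:  6 B = 12
  [y \sin{\left(x y \right)}]:  - 6 C = -12
  [y^{2} e^{x y}]:  \frac{2 B}{3} = \frac{4}{3}
  [y^{2} \sin{\left(x y \right)}]:  - \frac{2 C}{3} = - \frac{4}{3}
  [e^{x} e^{y}]:  \frac{2 A}{3} = -2
  [x y^{2} e^{x y}]:  3 B = 6
  [\cos{\left(x \right)}]:  - \frac{2 D}{3} = - \frac{4}{3}
Solving: A = -3, B = 2, C = 2, D = 2.
Check against the point condition:
  u(0, 0) = 1  ⟹  A + B + D = 1  ✓
Hence u(x, y) = 2 e^{x y} - 3 e^{x + y} + 2 \sin{\left(x y \right)} + 2 \cos{\left(x \right)}.

Answer: u(x, y) = 2 e^{x y} - 3 e^{x + y} + 2 \sin{\left(x y \right)} + 2 \cos{\left(x \right)}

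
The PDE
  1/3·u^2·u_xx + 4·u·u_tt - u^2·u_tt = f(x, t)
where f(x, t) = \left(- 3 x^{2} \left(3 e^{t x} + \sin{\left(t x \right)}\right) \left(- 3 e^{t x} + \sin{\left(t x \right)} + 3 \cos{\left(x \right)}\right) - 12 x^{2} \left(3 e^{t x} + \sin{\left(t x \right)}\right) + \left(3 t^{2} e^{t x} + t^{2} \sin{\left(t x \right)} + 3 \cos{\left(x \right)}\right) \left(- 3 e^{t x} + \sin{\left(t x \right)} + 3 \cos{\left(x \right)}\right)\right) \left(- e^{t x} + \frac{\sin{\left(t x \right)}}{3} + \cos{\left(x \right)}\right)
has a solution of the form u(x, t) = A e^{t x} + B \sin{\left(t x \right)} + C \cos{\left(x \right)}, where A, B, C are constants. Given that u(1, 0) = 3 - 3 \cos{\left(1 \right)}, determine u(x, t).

Substitute the ansatz u = A e^{t x} + B \sin{\left(t x \right)} + C \cos{\left(x \right)} into the left-hand side.
Derivatives of the ansatz:
  u_xx = A t^{2} e^{t x} - B t^{2} \sin{\left(t x \right)} - C \cos{\left(x \right)}
  u_tt = A x^{2} e^{t x} - B x^{2} \sin{\left(t x \right)}
Term by term:
  1/3·u^2·u_xx = \frac{A^{3} t^{2} e^{3 t x}}{3} + \frac{A^{2} B t^{2} e^{2 t x} \sin{\left(t x \right)}}{3} + \frac{2 A^{2} C t^{2} e^{2 t x} \cos{\left(x \right)}}{3} - \frac{A^{2} C e^{2 t x} \cos{\left(x \right)}}{3} - \frac{A B^{2} t^{2} e^{t x} \sin^{2}{\left(t x \right)}}{3} - \frac{2 A B C e^{t x} \sin{\left(t x \right)} \cos{\left(x \right)}}{3} + \frac{A C^{2} t^{2} e^{t x} \cos^{2}{\left(x \right)}}{3} - \frac{2 A C^{2} e^{t x} \cos^{2}{\left(x \right)}}{3} - \frac{B^{3} t^{2} \sin^{3}{\left(t x \right)}}{3} - \frac{2 B^{2} C t^{2} \sin^{2}{\left(t x \right)} \cos{\left(x \right)}}{3} - \frac{B^{2} C \sin^{2}{\left(t x \right)} \cos{\left(x \right)}}{3} - \frac{B C^{2} t^{2} \sin{\left(t x \right)} \cos^{2}{\left(x \right)}}{3} - \frac{2 B C^{2} \sin{\left(t x \right)} \cos^{2}{\left(x \right)}}{3} - \frac{C^{3} \cos^{3}{\left(x \right)}}{3}
  4·u·u_tt = 4 A^{2} x^{2} e^{2 t x} + 4 A C x^{2} e^{t x} \cos{\left(x \right)} - 4 B^{2} x^{2} \sin^{2}{\left(t x \right)} - 4 B C x^{2} \sin{\left(t x \right)} \cos{\left(x \right)}
  -u^2·u_tt = - A^{3} x^{2} e^{3 t x} - A^{2} B x^{2} e^{2 t x} \sin{\left(t x \right)} - 2 A^{2} C x^{2} e^{2 t x} \cos{\left(x \right)} + A B^{2} x^{2} e^{t x} \sin^{2}{\left(t x \right)} - A C^{2} x^{2} e^{t x} \cos^{2}{\left(x \right)} + B^{3} x^{2} \sin^{3}{\left(t x \right)} + 2 B^{2} C x^{2} \sin^{2}{\left(t x \right)} \cos{\left(x \right)} + B C^{2} x^{2} \sin{\left(t x \right)} \cos^{2}{\left(x \right)}
Sum these and collect like terms in the independent variables.
This must equal f(x, t) identically; expanded, f = 9 t^{2} e^{3 t x} - 3 t^{2} e^{2 t x} \sin{\left(t x \right)} - 18 t^{2} e^{2 t x} \cos{\left(x \right)} - t^{2} e^{t x} \sin^{2}{\left(t x \right)} + 9 t^{2} e^{t x} \cos^{2}{\left(x \right)} + \frac{t^{2} \sin^{3}{\left(t x \right)}}{3} + 2 t^{2} \sin^{2}{\left(t x \right)} \cos{\left(x \right)} + 3 t^{2} \sin{\left(t x \right)} \cos^{2}{\left(x \right)} - 27 x^{2} e^{3 t x} + 9 x^{2} e^{2 t x} \sin{\left(t x \right)} + 54 x^{2} e^{2 t x} \cos{\left(x \right)} + 36 x^{2} e^{2 t x} + 3 x^{2} e^{t x} \sin^{2}{\left(t x \right)} - 27 x^{2} e^{t x} \cos^{2}{\left(x \right)} - 36 x^{2} e^{t x} \cos{\left(x \right)} - x^{2} \sin^{3}{\left(t x \right)} - 6 x^{2} \sin^{2}{\left(t x \right)} \cos{\left(x \right)} - 4 x^{2} \sin^{2}{\left(t x \right)} - 9 x^{2} \sin{\left(t x \right)} \cos^{2}{\left(x \right)} - 12 x^{2} \sin{\left(t x \right)} \cos{\left(x \right)} + 9 e^{2 t x} \cos{\left(x \right)} - 6 e^{t x} \sin{\left(t x \right)} \cos{\left(x \right)} - 18 e^{t x} \cos^{2}{\left(x \right)} + \sin^{2}{\left(t x \right)} \cos{\left(x \right)} + 6 \sin{\left(t x \right)} \cos^{2}{\left(x \right)} + 9 \cos^{3}{\left(x \right)}.
Matching coefficients of the independent functions:
(each divided by its leading coefficient; functions giving the same equation are listed together)
  [t^{2} e^{3 t x}, x^{2} e^{3 t x}]:  A^{3} - 27 = 0
  [t^{2} \sin^{3}{\left(t x \right)}, x^{2} \sin^{3}{\left(t x \right)}]:  B^{3} + 1 = 0
  [x^{2} e^{2 t x}]:  A^{2} - 9 = 0
  [x^{2} \sin^{2}{\left(t x \right)}]:  B^{2} - 1 = 0
  [e^{t x} \cos^{2}{\left(x \right)}, t^{2} e^{t x} \cos^{2}{\left(x \right)}, x^{2} e^{t x} \cos^{2}{\left(x \right)}]:  A C^{2} - 27 = 0
  [e^{2 t x} \cos{\left(x \right)}, t^{2} e^{2 t x} \cos{\left(x \right)}, x^{2} e^{2 t x} \cos{\left(x \right)}]:  A^{2} C + 27 = 0
  [\sin{\left(t x \right)} \cos^{2}{\left(x \right)}, t^{2} \sin{\left(t x \right)} \cos^{2}{\left(x \right)}, x^{2} \sin{\left(t x \right)} \cos^{2}{\left(x \right)}]:  B C^{2} + 9 = 0
  [\sin^{2}{\left(t x \right)} \cos{\left(x \right)}, t^{2} \sin^{2}{\left(t x \right)} \cos{\left(x \right)}, x^{2} \sin^{2}{\left(t x \right)} \cos{\left(x \right)}]:  B^{2} C + 3 = 0
  [t^{2} e^{t x} \sin^{2}{\left(t x \right)}, x^{2} e^{t x} \sin^{2}{\left(t x \right)}]:  A B^{2} - 3 = 0
  [t^{2} e^{2 t x} \sin{\left(t x \right)}, x^{2} e^{2 t x} \sin{\left(t x \right)}]:  A^{2} B + 9 = 0
  [x^{2} e^{t x} \cos{\left(x \right)}]:  A C + 9 = 0
  [x^{2} \sin{\left(t x \right)} \cos{\left(x \right)}]:  B C - 3 = 0
  [e^{t x} \sin{\left(t x \right)} \cos{\left(x \right)}]:  A B C - 9 = 0
  [\cos^{3}{\left(x \right)}]:  C^{3} + 27 = 0
Solving: A = 3, B = -1, C = -3.
Check against the point condition:
  u(1, 0) = 3 - 3 \cos{\left(1 \right)}  ⟹  A + C \cos{\left(1 \right)} = 3 - 3 \cos{\left(1 \right)}  ✓
Hence u(x, t) = 3 e^{t x} - \sin{\left(t x \right)} - 3 \cos{\left(x \right)}.

Answer: u(x, t) = 3 e^{t x} - \sin{\left(t x \right)} - 3 \cos{\left(x \right)}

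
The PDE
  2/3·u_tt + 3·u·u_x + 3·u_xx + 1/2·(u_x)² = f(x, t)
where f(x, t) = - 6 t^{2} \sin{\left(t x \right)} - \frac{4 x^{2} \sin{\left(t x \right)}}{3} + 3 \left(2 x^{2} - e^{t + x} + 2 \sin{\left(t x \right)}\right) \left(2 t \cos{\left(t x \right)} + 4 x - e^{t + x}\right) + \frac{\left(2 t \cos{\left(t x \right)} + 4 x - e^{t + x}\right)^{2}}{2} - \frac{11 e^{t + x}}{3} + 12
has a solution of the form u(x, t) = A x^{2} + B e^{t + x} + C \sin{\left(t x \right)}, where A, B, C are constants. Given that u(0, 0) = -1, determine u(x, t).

Substitute the ansatz u = A x^{2} + B e^{t + x} + C \sin{\left(t x \right)} into the left-hand side.
Derivatives of the ansatz:
  u_tt = B e^{t} e^{x} - C x^{2} \sin{\left(t x \right)}
  u_x = 2 A x + B e^{t} e^{x} + C t \cos{\left(t x \right)}
  u_xx = 2 A + B e^{t} e^{x} - C t^{2} \sin{\left(t x \right)}
Term by term:
  2/3·u_tt = \frac{2 B e^{t} e^{x}}{3} - \frac{2 C x^{2} \sin{\left(t x \right)}}{3}
  3·u·u_x = 6 A^{2} x^{3} + 3 A B x^{2} e^{t} e^{x} + 6 A B x e^{t} e^{x} + 3 A C t x^{2} \cos{\left(t x \right)} + 6 A C x \sin{\left(t x \right)} + 3 B^{2} e^{2 t} e^{2 x} + 3 B C t e^{t} e^{x} \cos{\left(t x \right)} + 3 B C e^{t} e^{x} \sin{\left(t x \right)} + 3 C^{2} t \sin{\left(t x \right)} \cos{\left(t x \right)}
  3·u_xx = 6 A + 3 B e^{t} e^{x} - 3 C t^{2} \sin{\left(t x \right)}
  1/2·(u_x)² = 2 A^{2} x^{2} + 2 A B x e^{t} e^{x} + 2 A C t x \cos{\left(t x \right)} + \frac{B^{2} e^{2 t} e^{2 x}}{2} + B C t e^{t} e^{x} \cos{\left(t x \right)} + \frac{C^{2} t^{2} \cos^{2}{\left(t x \right)}}{2}
So the left-hand side equals
  6 A^{2} x^{3} + 2 A^{2} x^{2} + 3 A B x^{2} e^{t} e^{x} + 8 A B x e^{t} e^{x} + 3 A C t x^{2} \cos{\left(t x \right)} + 2 A C t x \cos{\left(t x \right)} + 6 A C x \sin{\left(t x \right)} + 6 A + \frac{7 B^{2} e^{2 t} e^{2 x}}{2} + 4 B C t e^{t} e^{x} \cos{\left(t x \right)} + 3 B C e^{t} e^{x} \sin{\left(t x \right)} + \frac{11 B e^{t} e^{x}}{3} + \frac{C^{2} t^{2} \cos^{2}{\left(t x \right)}}{2} + 3 C^{2} t \sin{\left(t x \right)} \cos{\left(t x \right)} - 3 C t^{2} \sin{\left(t x \right)} - \frac{2 C x^{2} \sin{\left(t x \right)}}{3}
This must equal f(x, t) identically; expanded, f = - 6 t^{2} \sin{\left(t x \right)} + 2 t^{2} \cos^{2}{\left(t x \right)} + 12 t x^{2} \cos{\left(t x \right)} + 8 t x \cos{\left(t x \right)} - 8 t e^{t} e^{x} \cos{\left(t x \right)} + 12 t \sin{\left(t x \right)} \cos{\left(t x \right)} + 24 x^{3} - 6 x^{2} e^{t} e^{x} - \frac{4 x^{2} \sin{\left(t x \right)}}{3} + 8 x^{2} - 16 x e^{t} e^{x} + 24 x \sin{\left(t x \right)} + \frac{7 e^{2 t} e^{2 x}}{2} - 6 e^{t} e^{x} \sin{\left(t x \right)} - \frac{11 e^{t} e^{x}}{3} + 12.
Matching coefficients of the independent functions:
(each divided by its leading coefficient; functions giving the same equation are listed together)
  [constant term]:  A - 2 = 0
  [x^{2}, x^{3}]:  A^{2} - 4 = 0
  [t^{2} \sin{\left(t x \right)}, x^{2} \sin{\left(t x \right)}]:  C - 2 = 0
  [t^{2} \cos^{2}{\left(t x \right)}, t \sin{\left(t x \right)} \cos{\left(t x \right)}]:  C^{2} - 4 = 0
  [x \sin{\left(t x \right)}, t x \cos{\left(t x \right)}, t x^{2} \cos{\left(t x \right)}]:  A C - 4 = 0
  [e^{t} e^{x}]:  B + 1 = 0
  [e^{2 t} e^{2 x}]:  B^{2} - 1 = 0
  [x e^{t} e^{x}, x^{2} e^{t} e^{x}]:  A B + 2 = 0
  [e^{t} e^{x} \sin{\left(t x \right)}, t e^{t} e^{x} \cos{\left(t x \right)}]:  B C + 2 = 0
Solving: A = 2, B = -1, C = 2.
Check against the point condition:
  u(0, 0) = -1  ⟹  B = -1  ✓
Hence u(x, t) = 2 x^{2} - e^{t + x} + 2 \sin{\left(t x \right)}.

Answer: u(x, t) = 2 x^{2} - e^{t + x} + 2 \sin{\left(t x \right)}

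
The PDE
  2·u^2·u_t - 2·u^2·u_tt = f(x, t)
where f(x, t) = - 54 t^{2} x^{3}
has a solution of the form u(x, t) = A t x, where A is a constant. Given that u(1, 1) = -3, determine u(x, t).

Substitute the ansatz u = A t x into the left-hand side.
Derivatives of the ansatz:
  u_t = A x
  u_tt = 0
Term by term:
  2·u^2·u_t = 2 A^{3} t^{2} x^{3}
  -2·u^2·u_tt = 0
So the left-hand side equals
  2 A^{3} t^{2} x^{3}
This must equal f(x, t) = - 54 t^{2} x^{3} identically.
Matching coefficients of the independent functions:
  [t^{2} x^{3}]:  2 A^{3} = -54
Solving: A = -3.
Check against the point condition:
  u(1, 1) = -3  ⟹  A = -3  ✓
Hence u(x, t) = - 3 t x.

Answer: u(x, t) = - 3 t x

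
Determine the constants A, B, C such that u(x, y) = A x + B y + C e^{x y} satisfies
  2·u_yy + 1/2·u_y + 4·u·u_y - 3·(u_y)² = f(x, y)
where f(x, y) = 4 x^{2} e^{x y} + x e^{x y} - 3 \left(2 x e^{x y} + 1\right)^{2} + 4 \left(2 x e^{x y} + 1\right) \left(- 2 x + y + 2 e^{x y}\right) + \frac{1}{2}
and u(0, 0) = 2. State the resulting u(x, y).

Substitute the ansatz u = A x + B y + C e^{x y} into the left-hand side.
Derivatives of the ansatz:
  u_yy = C x^{2} e^{x y}
  u_y = B + C x e^{x y}
Term by term:
  2·u_yy = 2 C x^{2} e^{x y}
  1/2·u_y = \frac{B}{2} + \frac{C x e^{x y}}{2}
  4·u·u_y = 4 A B x + 4 A C x^{2} e^{x y} + 4 B^{2} y + 4 B C x y e^{x y} + 4 B C e^{x y} + 4 C^{2} x e^{2 x y}
  -3·(u_y)² = - 3 B^{2} - 6 B C x e^{x y} - 3 C^{2} x^{2} e^{2 x y}
So the left-hand side equals
  4 A B x + 4 A C x^{2} e^{x y} + 4 B^{2} y - 3 B^{2} + 4 B C x y e^{x y} - 6 B C x e^{x y} + 4 B C e^{x y} + \frac{B}{2} - 3 C^{2} x^{2} e^{2 x y} + 4 C^{2} x e^{2 x y} + 2 C x^{2} e^{x y} + \frac{C x e^{x y}}{2}
This must equal f(x, y) identically; expanded, f = - 12 x^{2} e^{2 x y} - 12 x^{2} e^{x y} + 8 x y e^{x y} + 16 x e^{2 x y} - 11 x e^{x y} - 8 x + 4 y + 8 e^{x y} - \frac{5}{2}.
Matching coefficients of the independent functions:
  [constant term]:  - 3 B^{2} + \frac{B}{2} = - \frac{5}{2}
  [x]:  4 A B = -8
  [y]:  4 B^{2} = 4
  [x e^{x y}]:  - 6 B C + \frac{C}{2} = -11
  [x e^{2 x y}]:  4 C^{2} = 16
  [x^{2} e^{x y}]:  4 A C + 2 C = -12
  [x^{2} e^{2 x y}]:  - 3 C^{2} = -12
  [x y e^{x y}, e^{x y}]:  4 B C = 8
Solving: A = -2, B = 1, C = 2.
Check against the point condition:
  u(0, 0) = 2  ⟹  C = 2  ✓
Hence u(x, y) = - 2 x + y + 2 e^{x y}.

Answer: u(x, y) = - 2 x + y + 2 e^{x y}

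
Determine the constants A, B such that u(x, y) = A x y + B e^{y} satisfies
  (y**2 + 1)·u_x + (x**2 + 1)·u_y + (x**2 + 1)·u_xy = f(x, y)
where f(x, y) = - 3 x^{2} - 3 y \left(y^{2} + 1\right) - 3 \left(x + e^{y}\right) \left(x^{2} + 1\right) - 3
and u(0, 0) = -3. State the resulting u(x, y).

Substitute the ansatz u = A x y + B e^{y} into the left-hand side.
Derivatives of the ansatz:
  u_x = A y
  u_y = A x + B e^{y}
  u_xy = A
Term by term:
  (y**2 + 1)·u_x = A y^{3} + A y
  (x**2 + 1)·u_y = A x^{3} + A x + B x^{2} e^{y} + B e^{y}
  (x**2 + 1)·u_xy = A x^{2} + A
So the left-hand side equals
  A x^{3} + A x^{2} + A x + A y^{3} + A y + A + B x^{2} e^{y} + B e^{y}
This must equal f(x, y) identically; expanded, f = - 3 x^{3} - 3 x^{2} e^{y} - 3 x^{2} - 3 x - 3 y^{3} - 3 y - 3 e^{y} - 3.
Matching coefficients of the independent functions:
  [constant term, x, x^{2}, x^{3}, …]:  A = -3
  [x^{2} e^{y}, e^{y}]:  B = -3
Solving: A = -3, B = -3.
Check against the point condition:
  u(0, 0) = -3  ⟹  B = -3  ✓
Hence u(x, y) = - 3 x y - 3 e^{y}.

Answer: u(x, y) = - 3 x y - 3 e^{y}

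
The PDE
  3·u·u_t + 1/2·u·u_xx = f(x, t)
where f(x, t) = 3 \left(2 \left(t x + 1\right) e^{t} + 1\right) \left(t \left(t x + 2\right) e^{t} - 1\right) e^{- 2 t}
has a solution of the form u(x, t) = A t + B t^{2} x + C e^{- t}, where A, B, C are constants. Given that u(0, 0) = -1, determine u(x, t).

Substitute the ansatz u = A t + B t^{2} x + C e^{- t} into the left-hand side.
Derivatives of the ansatz:
  u_t = A + 2 B t x - C e^{- t}
  u_xx = 0
Term by term:
  3·u·u_t = 3 A^{2} t + 9 A B t^{2} x - 3 A C t e^{- t} + 3 A C e^{- t} + 6 B^{2} t^{3} x^{2} - 3 B C t^{2} x e^{- t} + 6 B C t x e^{- t} - 3 C^{2} e^{- 2 t}
  1/2·u·u_xx = 0
So the left-hand side equals
  3 A^{2} t + 9 A B t^{2} x - 3 A C t e^{- t} + 3 A C e^{- t} + 6 B^{2} t^{3} x^{2} - 3 B C t^{2} x e^{- t} + 6 B C t x e^{- t} - 3 C^{2} e^{- 2 t}
This must equal f(x, t) identically; expanded, f = 6 t^{3} x^{2} + 18 t^{2} x + 3 t^{2} x e^{- t} - 6 t x e^{- t} + 12 t + 6 t e^{- t} - 6 e^{- t} - 3 e^{- 2 t}.
Matching coefficients of the independent functions:
  [t]:  3 A^{2} = 12
  [t e^{- t}]:  - 3 A C = 6
  [t^{2} x]:  9 A B = 18
  [t^{3} x^{2}]:  6 B^{2} = 6
  [t x e^{- t}]:  6 B C = -6
  [t^{2} x e^{- t}]:  - 3 B C = 3
  [e^{- 2 t}]:  - 3 C^{2} = -3
  [e^{- t}]:  3 A C = -6
These equations allow (A, B, C) = (-2, -1, 1) or (2, 1, -1).
Impose the point condition(s):
  u(0, 0) = -1  ⟹  C = -1
Only A = 2, B = 1, C = -1 satisfies everything.
Hence u(x, t) = t^{2} x + 2 t - e^{- t}.

Answer: u(x, t) = t^{2} x + 2 t - e^{- t}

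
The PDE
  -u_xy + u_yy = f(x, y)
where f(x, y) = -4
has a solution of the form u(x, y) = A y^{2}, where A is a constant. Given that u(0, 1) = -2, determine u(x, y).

Substitute the ansatz u = A y^{2} into the left-hand side.
Derivatives of the ansatz:
  u_xy = 0
  u_yy = 2 A
Term by term:
  -u_xy = 0
  u_yy = 2 A
So the left-hand side equals
  2 A
This must equal f(x, y) = -4 identically.
Matching coefficients of the independent functions:
  [constant term]:  2 A = -4
Solving: A = -2.
Check against the point condition:
  u(0, 1) = -2  ⟹  A = -2  ✓
Hence u(x, y) = - 2 y^{2}.

Answer: u(x, y) = - 2 y^{2}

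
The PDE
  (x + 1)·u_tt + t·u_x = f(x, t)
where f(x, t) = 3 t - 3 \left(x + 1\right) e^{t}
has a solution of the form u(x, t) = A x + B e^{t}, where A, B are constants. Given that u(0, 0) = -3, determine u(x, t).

Substitute the ansatz u = A x + B e^{t} into the left-hand side.
Derivatives of the ansatz:
  u_tt = B e^{t}
  u_x = A
Term by term:
  (x + 1)·u_tt = B x e^{t} + B e^{t}
  t·u_x = A t
So the left-hand side equals
  A t + B x e^{t} + B e^{t}
This must equal f(x, t) identically; expanded, f = 3 t - 3 x e^{t} - 3 e^{t}.
Matching coefficients of the independent functions:
  [t]:  A = 3
  [x e^{t}, e^{t}]:  B = -3
Solving: A = 3, B = -3.
Check against the point condition:
  u(0, 0) = -3  ⟹  B = -3  ✓
Hence u(x, t) = 3 x - 3 e^{t}.

Answer: u(x, t) = 3 x - 3 e^{t}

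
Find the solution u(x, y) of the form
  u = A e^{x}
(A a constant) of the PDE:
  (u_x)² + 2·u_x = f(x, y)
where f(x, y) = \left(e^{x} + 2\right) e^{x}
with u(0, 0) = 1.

Substitute the ansatz u = A e^{x} into the left-hand side.
Derivatives of the ansatz:
  u_x = A e^{x}
Term by term:
  (u_x)² = A^{2} e^{2 x}
  2·u_x = 2 A e^{x}
So the left-hand side equals
  A^{2} e^{2 x} + 2 A e^{x}
This must equal f(x, y) = \left(e^{x} + 2\right) e^{x} identically.
Matching coefficients of the independent functions:
  [e^{x}]:  2 A = 2
  [e^{2 x}]:  A^{2} = 1
Solving: A = 1.
Check against the point condition:
  u(0, 0) = 1  ⟹  A = 1  ✓
Hence u(x, y) = e^{x}.

Answer: u(x, y) = e^{x}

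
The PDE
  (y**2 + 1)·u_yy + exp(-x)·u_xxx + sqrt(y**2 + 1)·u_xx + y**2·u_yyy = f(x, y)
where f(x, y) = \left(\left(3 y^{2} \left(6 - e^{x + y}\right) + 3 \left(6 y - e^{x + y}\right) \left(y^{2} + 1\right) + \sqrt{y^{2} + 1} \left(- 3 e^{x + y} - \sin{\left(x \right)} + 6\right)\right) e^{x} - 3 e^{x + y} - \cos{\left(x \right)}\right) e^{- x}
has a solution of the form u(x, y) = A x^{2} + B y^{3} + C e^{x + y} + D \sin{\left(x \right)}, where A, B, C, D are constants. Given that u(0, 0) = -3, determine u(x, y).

Substitute the ansatz u = A x^{2} + B y^{3} + C e^{x + y} + D \sin{\left(x \right)} into the left-hand side.
Derivatives of the ansatz:
  u_yy = 6 B y + C e^{x} e^{y}
  u_xxx = C e^{x} e^{y} - D \cos{\left(x \right)}
  u_xx = 2 A + C e^{x} e^{y} - D \sin{\left(x \right)}
  u_yyy = 6 B + C e^{x} e^{y}
Term by term:
  (y**2 + 1)·u_yy = 6 B y^{3} + 6 B y + C y^{2} e^{x} e^{y} + C e^{x} e^{y}
  exp(-x)·u_xxx = C e^{y} - D e^{- x} \cos{\left(x \right)}
  sqrt(y**2 + 1)·u_xx = 2 A \sqrt{y^{2} + 1} + C \sqrt{y^{2} + 1} e^{x} e^{y} - D \sqrt{y^{2} + 1} \sin{\left(x \right)}
  y**2·u_yyy = 6 B y^{2} + C y^{2} e^{x} e^{y}
So the left-hand side equals
  2 A \sqrt{y^{2} + 1} + 6 B y^{3} + 6 B y^{2} + 6 B y + 2 C y^{2} e^{x} e^{y} + C \sqrt{y^{2} + 1} e^{x} e^{y} + C e^{x} e^{y} + C e^{y} - D \sqrt{y^{2} + 1} \sin{\left(x \right)} - D e^{- x} \cos{\left(x \right)}
This must equal f(x, y) identically; expanded, f = 18 y^{3} - 6 y^{2} e^{x} e^{y} + 18 y^{2} + 18 y - 3 \sqrt{y^{2} + 1} e^{x} e^{y} - \sqrt{y^{2} + 1} \sin{\left(x \right)} + 6 \sqrt{y^{2} + 1} - 3 e^{x} e^{y} - 3 e^{y} - e^{- x} \cos{\left(x \right)}.
Matching coefficients of the independent functions:
  [y, y^{2}, y^{3}]:  6 B = 18
  [\sqrt{y^{2} + 1} \sin{\left(x \right)}, e^{- x} \cos{\left(x \right)}]:  - D = -1
  [e^{x} e^{y}, \sqrt{y^{2} + 1} e^{x} e^{y}, e^{y}]:  C = -3
  [y^{2} e^{x} e^{y}]:  2 C = -6
  [\sqrt{y^{2} + 1}]:  2 A = 6
Solving: A = 3, B = 3, C = -3, D = 1.
Check against the point condition:
  u(0, 0) = -3  ⟹  C = -3  ✓
Hence u(x, y) = 3 x^{2} + 3 y^{3} - 3 e^{x + y} + \sin{\left(x \right)}.

Answer: u(x, y) = 3 x^{2} + 3 y^{3} - 3 e^{x + y} + \sin{\left(x \right)}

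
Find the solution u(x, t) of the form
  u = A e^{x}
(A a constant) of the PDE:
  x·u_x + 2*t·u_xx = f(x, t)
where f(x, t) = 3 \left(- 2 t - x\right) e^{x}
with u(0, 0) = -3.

Substitute the ansatz u = A e^{x} into the left-hand side.
Derivatives of the ansatz:
  u_x = A e^{x}
  u_xx = A e^{x}
Term by term:
  x·u_x = A x e^{x}
  2*t·u_xx = 2 A t e^{x}
So the left-hand side equals
  2 A t e^{x} + A x e^{x}
This must equal f(x, t) identically; expanded, f = - 6 t e^{x} - 3 x e^{x}.
Matching coefficients of the independent functions:
  [t e^{x}]:  2 A = -6
  [x e^{x}]:  A = -3
Solving: A = -3.
Check against the point condition:
  u(0, 0) = -3  ⟹  A = -3  ✓
Hence u(x, t) = - 3 e^{x}.

Answer: u(x, t) = - 3 e^{x}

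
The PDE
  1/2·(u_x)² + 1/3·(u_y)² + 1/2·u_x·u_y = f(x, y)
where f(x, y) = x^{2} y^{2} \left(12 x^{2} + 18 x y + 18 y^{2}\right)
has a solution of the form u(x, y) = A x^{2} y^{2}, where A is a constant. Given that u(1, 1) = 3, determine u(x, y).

Substitute the ansatz u = A x^{2} y^{2} into the left-hand side.
Derivatives of the ansatz:
  u_x = 2 A x y^{2}
  u_y = 2 A x^{2} y
Term by term:
  1/2·(u_x)² = 2 A^{2} x^{2} y^{4}
  1/3·(u_y)² = \frac{4 A^{2} x^{4} y^{2}}{3}
  1/2·u_x·u_y = 2 A^{2} x^{3} y^{3}
So the left-hand side equals
  \frac{4 A^{2} x^{4} y^{2}}{3} + 2 A^{2} x^{3} y^{3} + 2 A^{2} x^{2} y^{4}
This must equal f(x, y) identically; expanded, f = 12 x^{4} y^{2} + 18 x^{3} y^{3} + 18 x^{2} y^{4}.
Matching coefficients of the independent functions:
  [x^{2} y^{4}, x^{3} y^{3}]:  2 A^{2} = 18
  [x^{4} y^{2}]:  \frac{4 A^{2}}{3} = 12
These equations allow (A) = (-3) or (3).
Impose the point condition(s):
  u(1, 1) = 3  ⟹  A = 3
Only A = 3 satisfies everything.
Hence u(x, y) = 3 x^{2} y^{2}.

Answer: u(x, y) = 3 x^{2} y^{2}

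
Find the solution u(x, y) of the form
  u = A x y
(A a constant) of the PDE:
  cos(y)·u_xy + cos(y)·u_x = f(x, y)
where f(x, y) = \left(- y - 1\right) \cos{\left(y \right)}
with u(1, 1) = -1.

Substitute the ansatz u = A x y into the left-hand side.
Derivatives of the ansatz:
  u_xy = A
  u_x = A y
Term by term:
  cos(y)·u_xy = A \cos{\left(y \right)}
  cos(y)·u_x = A y \cos{\left(y \right)}
So the left-hand side equals
  A y \cos{\left(y \right)} + A \cos{\left(y \right)}
This must equal f(x, y) identically; expanded, f = - y \cos{\left(y \right)} - \cos{\left(y \right)}.
Matching coefficients of the independent functions:
  [y \cos{\left(y \right)}, \cos{\left(y \right)}]:  A = -1
Solving: A = -1.
Check against the point condition:
  u(1, 1) = -1  ⟹  A = -1  ✓
Hence u(x, y) = - x y.

Answer: u(x, y) = - x y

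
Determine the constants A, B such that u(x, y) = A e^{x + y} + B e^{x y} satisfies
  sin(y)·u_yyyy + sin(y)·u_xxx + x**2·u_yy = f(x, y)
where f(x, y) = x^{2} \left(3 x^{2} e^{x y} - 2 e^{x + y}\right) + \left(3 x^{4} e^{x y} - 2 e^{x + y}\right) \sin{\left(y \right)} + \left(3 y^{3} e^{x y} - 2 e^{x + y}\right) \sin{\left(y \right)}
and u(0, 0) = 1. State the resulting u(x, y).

Substitute the ansatz u = A e^{x + y} + B e^{x y} into the left-hand side.
Derivatives of the ansatz:
  u_yyyy = A e^{x} e^{y} + B x^{4} e^{x y}
  u_xxx = A e^{x} e^{y} + B y^{3} e^{x y}
  u_yy = A e^{x} e^{y} + B x^{2} e^{x y}
Term by term:
  sin(y)·u_yyyy = A e^{x} e^{y} \sin{\left(y \right)} + B x^{4} e^{x y} \sin{\left(y \right)}
  sin(y)·u_xxx = A e^{x} e^{y} \sin{\left(y \right)} + B y^{3} e^{x y} \sin{\left(y \right)}
  x**2·u_yy = A x^{2} e^{x} e^{y} + B x^{4} e^{x y}
So the left-hand side equals
  A x^{2} e^{x} e^{y} + 2 A e^{x} e^{y} \sin{\left(y \right)} + B x^{4} e^{x y} \sin{\left(y \right)} + B x^{4} e^{x y} + B y^{3} e^{x y} \sin{\left(y \right)}
This must equal f(x, y) identically; expanded, f = 3 x^{4} e^{x y} \sin{\left(y \right)} + 3 x^{4} e^{x y} - 2 x^{2} e^{x} e^{y} + 3 y^{3} e^{x y} \sin{\left(y \right)} - 4 e^{x} e^{y} \sin{\left(y \right)}.
Matching coefficients of the independent functions:
  [x^{4} e^{x y}, x^{4} e^{x y} \sin{\left(y \right)}, y^{3} e^{x y} \sin{\left(y \right)}]:  B = 3
  [x^{2} e^{x} e^{y}]:  A = -2
  [e^{x} e^{y} \sin{\left(y \right)}]:  2 A = -4
Solving: A = -2, B = 3.
Check against the point condition:
  u(0, 0) = 1  ⟹  A + B = 1  ✓
Hence u(x, y) = 3 e^{x y} - 2 e^{x + y}.

Answer: u(x, y) = 3 e^{x y} - 2 e^{x + y}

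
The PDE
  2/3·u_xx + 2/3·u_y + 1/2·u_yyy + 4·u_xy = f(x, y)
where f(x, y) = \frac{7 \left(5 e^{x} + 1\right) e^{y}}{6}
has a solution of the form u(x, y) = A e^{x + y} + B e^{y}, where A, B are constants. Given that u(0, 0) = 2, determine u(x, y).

Substitute the ansatz u = A e^{x + y} + B e^{y} into the left-hand side.
Derivatives of the ansatz:
  u_xx = A e^{x} e^{y}
  u_y = A e^{x} e^{y} + B e^{y}
  u_yyy = A e^{x} e^{y} + B e^{y}
  u_xy = A e^{x} e^{y}
Term by term:
  2/3·u_xx = \frac{2 A e^{x} e^{y}}{3}
  2/3·u_y = \frac{2 A e^{x} e^{y}}{3} + \frac{2 B e^{y}}{3}
  1/2·u_yyy = \frac{A e^{x} e^{y}}{2} + \frac{B e^{y}}{2}
  4·u_xy = 4 A e^{x} e^{y}
So the left-hand side equals
  \frac{35 A e^{x} e^{y}}{6} + \frac{7 B e^{y}}{6}
This must equal f(x, y) identically; expanded, f = \frac{35 e^{x} e^{y}}{6} + \frac{7 e^{y}}{6}.
Matching coefficients of the independent functions:
  [e^{x} e^{y}]:  \frac{35 A}{6} = \frac{35}{6}
  [e^{y}]:  \frac{7 B}{6} = \frac{7}{6}
Solving: A = 1, B = 1.
Check against the point condition:
  u(0, 0) = 2  ⟹  A + B = 2  ✓
Hence u(x, y) = e^{y} + e^{x + y}.

Answer: u(x, y) = e^{y} + e^{x + y}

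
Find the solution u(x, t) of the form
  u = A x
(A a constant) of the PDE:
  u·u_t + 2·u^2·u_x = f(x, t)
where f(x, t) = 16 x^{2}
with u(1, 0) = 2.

Substitute the ansatz u = A x into the left-hand side.
Derivatives of the ansatz:
  u_t = 0
  u_x = A
Term by term:
  u·u_t = 0
  2·u^2·u_x = 2 A^{3} x^{2}
So the left-hand side equals
  2 A^{3} x^{2}
This must equal f(x, t) = 16 x^{2} identically.
Matching coefficients of the independent functions:
  [x^{2}]:  2 A^{3} = 16
Solving: A = 2.
Check against the point condition:
  u(1, 0) = 2  ⟹  A = 2  ✓
Hence u(x, t) = 2 x.

Answer: u(x, t) = 2 x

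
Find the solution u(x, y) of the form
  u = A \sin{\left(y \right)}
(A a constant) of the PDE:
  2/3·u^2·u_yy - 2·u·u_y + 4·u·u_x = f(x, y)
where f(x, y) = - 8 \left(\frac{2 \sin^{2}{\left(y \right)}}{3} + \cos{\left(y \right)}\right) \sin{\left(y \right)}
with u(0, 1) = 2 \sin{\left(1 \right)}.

Answer: u(x, y) = 2 \sin{\left(y \right)}

Derivation:
Substitute the ansatz u = A \sin{\left(y \right)} into the left-hand side.
Derivatives of the ansatz:
  u_yy = - A \sin{\left(y \right)}
  u_y = A \cos{\left(y \right)}
  u_x = 0
Term by term:
  2/3·u^2·u_yy = - \frac{2 A^{3} \sin^{3}{\left(y \right)}}{3}
  -2·u·u_y = - 2 A^{2} \sin{\left(y \right)} \cos{\left(y \right)}
  4·u·u_x = 0
So the left-hand side equals
  - \frac{2 A^{3} \sin^{3}{\left(y \right)}}{3} - 2 A^{2} \sin{\left(y \right)} \cos{\left(y \right)}
This must equal f(x, y) identically; expanded, f = - \frac{16 \sin^{3}{\left(y \right)}}{3} - 8 \sin{\left(y \right)} \cos{\left(y \right)}.
Matching coefficients of the independent functions:
  [\sin{\left(y \right)} \cos{\left(y \right)}]:  - 2 A^{2} = -8
  [\sin^{3}{\left(y \right)}]:  - \frac{2 A^{3}}{3} = - \frac{16}{3}
Solving: A = 2.
Check against the point condition:
  u(0, 1) = 2 \sin{\left(1 \right)}  ⟹  A \sin{\left(1 \right)} = 2 \sin{\left(1 \right)}  ✓
Hence u(x, y) = 2 \sin{\left(y \right)}.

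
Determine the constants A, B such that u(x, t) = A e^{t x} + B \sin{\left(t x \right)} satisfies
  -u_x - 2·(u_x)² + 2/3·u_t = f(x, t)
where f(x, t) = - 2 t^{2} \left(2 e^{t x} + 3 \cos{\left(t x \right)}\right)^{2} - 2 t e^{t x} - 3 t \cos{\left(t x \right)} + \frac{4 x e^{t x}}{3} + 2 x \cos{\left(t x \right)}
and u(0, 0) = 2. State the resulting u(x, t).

Answer: u(x, t) = 2 e^{t x} + 3 \sin{\left(t x \right)}

Derivation:
Substitute the ansatz u = A e^{t x} + B \sin{\left(t x \right)} into the left-hand side.
Derivatives of the ansatz:
  u_x = A t e^{t x} + B t \cos{\left(t x \right)}
  u_t = A x e^{t x} + B x \cos{\left(t x \right)}
Term by term:
  -u_x = - A t e^{t x} - B t \cos{\left(t x \right)}
  -2·(u_x)² = - 2 A^{2} t^{2} e^{2 t x} - 4 A B t^{2} e^{t x} \cos{\left(t x \right)} - 2 B^{2} t^{2} \cos^{2}{\left(t x \right)}
  2/3·u_t = \frac{2 A x e^{t x}}{3} + \frac{2 B x \cos{\left(t x \right)}}{3}
So the left-hand side equals
  - 2 A^{2} t^{2} e^{2 t x} - 4 A B t^{2} e^{t x} \cos{\left(t x \right)} - A t e^{t x} + \frac{2 A x e^{t x}}{3} - 2 B^{2} t^{2} \cos^{2}{\left(t x \right)} - B t \cos{\left(t x \right)} + \frac{2 B x \cos{\left(t x \right)}}{3}
This must equal f(x, t) identically; expanded, f = - 8 t^{2} e^{2 t x} - 24 t^{2} e^{t x} \cos{\left(t x \right)} - 18 t^{2} \cos^{2}{\left(t x \right)} - 2 t e^{t x} - 3 t \cos{\left(t x \right)} + \frac{4 x e^{t x}}{3} + 2 x \cos{\left(t x \right)}.
Matching coefficients of the independent functions:
  [t e^{t x}]:  - A = -2
  [t \cos{\left(t x \right)}]:  - B = -3
  [t^{2} e^{2 t x}]:  - 2 A^{2} = -8
  [t^{2} \cos^{2}{\left(t x \right)}]:  - 2 B^{2} = -18
  [x e^{t x}]:  \frac{2 A}{3} = \frac{4}{3}
  [x \cos{\left(t x \right)}]:  \frac{2 B}{3} = 2
  [t^{2} e^{t x} \cos{\left(t x \right)}]:  - 4 A B = -24
Solving: A = 2, B = 3.
Check against the point condition:
  u(0, 0) = 2  ⟹  A = 2  ✓
Hence u(x, t) = 2 e^{t x} + 3 \sin{\left(t x \right)}.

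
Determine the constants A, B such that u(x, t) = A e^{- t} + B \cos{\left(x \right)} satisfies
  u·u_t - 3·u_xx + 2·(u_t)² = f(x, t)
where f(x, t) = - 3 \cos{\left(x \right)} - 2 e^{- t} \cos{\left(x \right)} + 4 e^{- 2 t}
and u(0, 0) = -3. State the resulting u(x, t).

Substitute the ansatz u = A e^{- t} + B \cos{\left(x \right)} into the left-hand side.
Derivatives of the ansatz:
  u_t = - A e^{- t}
  u_xx = - B \cos{\left(x \right)}
Term by term:
  u·u_t = - A^{2} e^{- 2 t} - A B e^{- t} \cos{\left(x \right)}
  -3·u_xx = 3 B \cos{\left(x \right)}
  2·(u_t)² = 2 A^{2} e^{- 2 t}
So the left-hand side equals
  A^{2} e^{- 2 t} - A B e^{- t} \cos{\left(x \right)} + 3 B \cos{\left(x \right)}
This must equal f(x, t) = - 3 \cos{\left(x \right)} - 2 e^{- t} \cos{\left(x \right)} + 4 e^{- 2 t} identically.
Matching coefficients of the independent functions:
  [e^{- t} \cos{\left(x \right)}]:  - A B = -2
  [e^{- 2 t}]:  A^{2} = 4
  [\cos{\left(x \right)}]:  3 B = -3
Solving: A = -2, B = -1.
Check against the point condition:
  u(0, 0) = -3  ⟹  A + B = -3  ✓
Hence u(x, t) = - \cos{\left(x \right)} - 2 e^{- t}.

Answer: u(x, t) = - \cos{\left(x \right)} - 2 e^{- t}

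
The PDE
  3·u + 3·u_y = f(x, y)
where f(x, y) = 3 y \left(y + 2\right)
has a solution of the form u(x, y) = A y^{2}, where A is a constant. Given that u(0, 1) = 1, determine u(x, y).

Substitute the ansatz u = A y^{2} into the left-hand side.
Derivatives of the ansatz:
  u_y = 2 A y
Term by term:
  3·u = 3 A y^{2}
  3·u_y = 6 A y
So the left-hand side equals
  3 A y^{2} + 6 A y
This must equal f(x, y) identically; expanded, f = 3 y^{2} + 6 y.
Matching coefficients of the independent functions:
  [y]:  6 A = 6
  [y^{2}]:  3 A = 3
Solving: A = 1.
Check against the point condition:
  u(0, 1) = 1  ⟹  A = 1  ✓
Hence u(x, y) = y^{2}.

Answer: u(x, y) = y^{2}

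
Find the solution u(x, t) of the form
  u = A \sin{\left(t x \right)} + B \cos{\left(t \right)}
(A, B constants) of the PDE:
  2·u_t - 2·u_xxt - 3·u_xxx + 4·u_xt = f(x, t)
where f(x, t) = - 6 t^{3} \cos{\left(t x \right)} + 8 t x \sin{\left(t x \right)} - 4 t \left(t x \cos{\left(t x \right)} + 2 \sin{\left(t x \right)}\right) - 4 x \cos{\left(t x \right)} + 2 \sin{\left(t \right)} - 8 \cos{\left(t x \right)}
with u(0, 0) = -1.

Answer: u(x, t) = - 2 \sin{\left(t x \right)} - \cos{\left(t \right)}

Derivation:
Substitute the ansatz u = A \sin{\left(t x \right)} + B \cos{\left(t \right)} into the left-hand side.
Derivatives of the ansatz:
  u_t = A x \cos{\left(t x \right)} - B \sin{\left(t \right)}
  u_xxt = - A t^{2} x \cos{\left(t x \right)} - 2 A t \sin{\left(t x \right)}
  u_xxx = - A t^{3} \cos{\left(t x \right)}
  u_xt = - A t x \sin{\left(t x \right)} + A \cos{\left(t x \right)}
Term by term:
  2·u_t = 2 A x \cos{\left(t x \right)} - 2 B \sin{\left(t \right)}
  -2·u_xxt = 2 A t^{2} x \cos{\left(t x \right)} + 4 A t \sin{\left(t x \right)}
  -3·u_xxx = 3 A t^{3} \cos{\left(t x \right)}
  4·u_xt = - 4 A t x \sin{\left(t x \right)} + 4 A \cos{\left(t x \right)}
So the left-hand side equals
  3 A t^{3} \cos{\left(t x \right)} + 2 A t^{2} x \cos{\left(t x \right)} - 4 A t x \sin{\left(t x \right)} + 4 A t \sin{\left(t x \right)} + 2 A x \cos{\left(t x \right)} + 4 A \cos{\left(t x \right)} - 2 B \sin{\left(t \right)}
This must equal f(x, t) identically; expanded, f = - 6 t^{3} \cos{\left(t x \right)} - 4 t^{2} x \cos{\left(t x \right)} + 8 t x \sin{\left(t x \right)} - 8 t \sin{\left(t x \right)} - 4 x \cos{\left(t x \right)} + 2 \sin{\left(t \right)} - 8 \cos{\left(t x \right)}.
Matching coefficients of the independent functions:
  [t \sin{\left(t x \right)}, \cos{\left(t x \right)}]:  4 A = -8
  [t^{3} \cos{\left(t x \right)}]:  3 A = -6
  [x \cos{\left(t x \right)}, t^{2} x \cos{\left(t x \right)}]:  2 A = -4
  [t x \sin{\left(t x \right)}]:  - 4 A = 8
  [\sin{\left(t \right)}]:  - 2 B = 2
Solving: A = -2, B = -1.
Check against the point condition:
  u(0, 0) = -1  ⟹  B = -1  ✓
Hence u(x, t) = - 2 \sin{\left(t x \right)} - \cos{\left(t \right)}.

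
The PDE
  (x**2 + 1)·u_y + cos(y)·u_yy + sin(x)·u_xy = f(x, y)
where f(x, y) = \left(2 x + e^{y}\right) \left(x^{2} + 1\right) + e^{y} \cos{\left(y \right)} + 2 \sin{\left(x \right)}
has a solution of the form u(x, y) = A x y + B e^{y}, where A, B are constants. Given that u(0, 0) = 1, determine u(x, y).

Substitute the ansatz u = A x y + B e^{y} into the left-hand side.
Derivatives of the ansatz:
  u_y = A x + B e^{y}
  u_yy = B e^{y}
  u_xy = A
Term by term:
  (x**2 + 1)·u_y = A x^{3} + A x + B x^{2} e^{y} + B e^{y}
  cos(y)·u_yy = B e^{y} \cos{\left(y \right)}
  sin(x)·u_xy = A \sin{\left(x \right)}
So the left-hand side equals
  A x^{3} + A x + A \sin{\left(x \right)} + B x^{2} e^{y} + B e^{y} \cos{\left(y \right)} + B e^{y}
This must equal f(x, y) identically; expanded, f = 2 x^{3} + x^{2} e^{y} + 2 x + e^{y} \cos{\left(y \right)} + e^{y} + 2 \sin{\left(x \right)}.
Matching coefficients of the independent functions:
  [x, x^{3}, \sin{\left(x \right)}]:  A = 2
  [x^{2} e^{y}, e^{y} \cos{\left(y \right)}, e^{y}]:  B = 1
Solving: A = 2, B = 1.
Check against the point condition:
  u(0, 0) = 1  ⟹  B = 1  ✓
Hence u(x, y) = 2 x y + e^{y}.

Answer: u(x, y) = 2 x y + e^{y}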